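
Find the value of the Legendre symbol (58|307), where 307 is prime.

Pull out 2: since 307 ≡ 3 (mod 8), (2/307) = -1.
Reciprocity: 29 ≡ 1 and 307 ≡ 3 (mod 4), so (29/307) = +(307/29).
Reduce top mod 29: now compute (17/29).
Reciprocity: 17 ≡ 1 and 29 ≡ 1 (mod 4), so (17/29) = +(29/17).
Reduce top mod 17: now compute (12/17).
Pull out 2^2: since 17 ≡ 1 (mod 8), (2/17) = +1, so (2/17)^2 = +1.
Reciprocity: 3 ≡ 3 and 17 ≡ 1 (mod 4), so (3/17) = +(17/3).
Reduce top mod 3: now compute (2/3).
Pull out 2: since 3 ≡ 3 (mod 8), (2/3) = -1.
Reached (1/3) = 1. Collecting the sign flips along the way, the symbol is +1.

1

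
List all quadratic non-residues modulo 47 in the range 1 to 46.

5 10 11 13 15 19 20 22 23 26 29 30 31 33 35 38 39 40 41 43 44 45 46

Square k = 1,…,23 (k and 47−k give the same square):
1²=1, 2²=4, 3²=9, 4²=16, 5²=25, 6²=36, 7²≡2, 8²≡17, 9²≡34, 10²≡6, 11²≡27, 12²≡3, 13²≡28, 14²≡8, 15²≡37, 16²≡21, 17²≡7, 18²≡42, 19²≡32, 20²≡24, 21²≡18, 22²≡14, 23²≡12 (mod 47).
The residues are {1, 2, 3, 4, 6, 7, 8, 9, 12, 14, 16, 17, 18, 21, 24, 25, 27, 28, 32, 34, 36, 37, 42}; the non-residues are the remaining 23 nonzero classes.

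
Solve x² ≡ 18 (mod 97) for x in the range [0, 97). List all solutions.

97 ≡ 1 (mod 4), so we find a root by search.
Trying successive values, 42² = 1764 ≡ 18 (mod 97). The other root is 97 − 42 = 55.

42, 55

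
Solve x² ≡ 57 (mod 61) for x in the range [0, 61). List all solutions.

22, 39

61 ≡ 1 (mod 4), so we find a root by search.
Trying successive values, 22² = 484 ≡ 57 (mod 61). The other root is 61 − 22 = 39.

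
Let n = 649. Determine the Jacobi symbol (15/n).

Reciprocity: 15 ≡ 3 and 649 ≡ 1 (mod 4), so (15/649) = +(649/15).
Reduce top mod 15: now compute (4/15).
Pull out 2^2: since 15 ≡ 7 (mod 8), (2/15) = +1, so (2/15)^2 = +1.
Reached (1/15) = 1. Collecting the sign flips along the way, the symbol is +1.

1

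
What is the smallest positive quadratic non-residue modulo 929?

(2/929) = +1, so 2 is a residue.
(3/929) = −1, so 3 is the smallest positive non-residue mod 929.

3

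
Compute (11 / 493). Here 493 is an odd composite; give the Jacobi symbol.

1

Reciprocity: 11 ≡ 3 and 493 ≡ 1 (mod 4), so (11/493) = +(493/11).
Reduce top mod 11: now compute (9/11).
Reciprocity: 9 ≡ 1 and 11 ≡ 3 (mod 4), so (9/11) = +(11/9).
Reduce top mod 9: now compute (2/9).
Pull out 2: since 9 ≡ 1 (mod 8), (2/9) = +1.
Reached (1/9) = 1. Collecting the sign flips along the way, the symbol is +1.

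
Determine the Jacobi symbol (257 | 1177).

Reciprocity: 257 ≡ 1 and 1177 ≡ 1 (mod 4), so (257/1177) = +(1177/257).
Reduce top mod 257: now compute (149/257).
Reciprocity: 149 ≡ 1 and 257 ≡ 1 (mod 4), so (149/257) = +(257/149).
Reduce top mod 149: now compute (108/149).
Pull out 2^2: since 149 ≡ 5 (mod 8), (2/149) = -1, so (2/149)^2 = +1.
Reciprocity: 27 ≡ 3 and 149 ≡ 1 (mod 4), so (27/149) = +(149/27).
Reduce top mod 27: now compute (14/27).
Pull out 2: since 27 ≡ 3 (mod 8), (2/27) = -1.
Reciprocity: 7 ≡ 3 and 27 ≡ 3 (mod 4), so (7/27) = −(27/7).
Reduce top mod 7: now compute (6/7).
Pull out 2: since 7 ≡ 7 (mod 8), (2/7) = +1.
Reciprocity: 3 ≡ 3 and 7 ≡ 3 (mod 4), so (3/7) = −(7/3).
Reduce top mod 3: now compute (1/3).
Reached (1/3) = 1. Collecting the sign flips along the way, the symbol is -1.

-1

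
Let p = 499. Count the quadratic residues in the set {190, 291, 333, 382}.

3

(190/499) = +1 → QR.
(291/499) = +1 → QR.
(333/499) = -1 → non-residue.
(382/499) = +1 → QR.
Total quadratic residues among the 4: 3.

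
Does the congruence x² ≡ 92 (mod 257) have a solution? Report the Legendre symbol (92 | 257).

Euler's criterion: (92/257) ≡ 92^128 (mod 257).
92^2 ≡ 240 (mod 257)
92^4 ≡ 32 (mod 257)
92^8 ≡ 253 (mod 257)
92^16 ≡ 16 (mod 257)
92^32 ≡ 256 (mod 257)
92^64 ≡ 1 (mod 257)
92^128 ≡ 1 (mod 257)
92^128 = 92^(128) ≡ 1 (mod 257).
Result is 1, so (92/257) = 1.

1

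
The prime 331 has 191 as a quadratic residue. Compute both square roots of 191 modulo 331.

Since 331 ≡ 3 (mod 4), a square root of 191 is 191^((331+1)/4) = 191^83 mod 331.
Repeated squaring: 191^2≡71, 191^4≡76, 191^8≡149, 191^16≡24, 191^32≡245, 191^64≡114 (mod 331).
191^83 = 191^(64+16+2+1) ≡ 113 (mod 331).
Check: 113² = 12769 ≡ 191 (mod 331). The two roots are 113 and 218.

113, 218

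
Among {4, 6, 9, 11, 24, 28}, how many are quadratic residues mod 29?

5

(4/29) = +1 → QR.
(6/29) = +1 → QR.
(9/29) = +1 → QR.
(11/29) = -1 → non-residue.
(24/29) = +1 → QR.
(28/29) = +1 → QR.
Total quadratic residues among the 6: 5.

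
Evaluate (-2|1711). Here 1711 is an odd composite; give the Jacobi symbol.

-1

First reduce: -2 ≡ 1709 (mod 1711).
Reciprocity: 1709 ≡ 1 and 1711 ≡ 3 (mod 4), so (1709/1711) = +(1711/1709).
Reduce top mod 1709: now compute (2/1709).
Pull out 2: since 1709 ≡ 5 (mod 8), (2/1709) = -1.
Reached (1/1709) = 1. Collecting the sign flips along the way, the symbol is -1.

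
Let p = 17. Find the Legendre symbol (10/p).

Pull out 2: since 17 ≡ 1 (mod 8), (2/17) = +1.
Reciprocity: 5 ≡ 1 and 17 ≡ 1 (mod 4), so (5/17) = +(17/5).
Reduce top mod 5: now compute (2/5).
Pull out 2: since 5 ≡ 5 (mod 8), (2/5) = -1.
Reached (1/5) = 1. Collecting the sign flips along the way, the symbol is -1.

-1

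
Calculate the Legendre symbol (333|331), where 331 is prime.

-1

First reduce: 333 ≡ 2 (mod 331).
Pull out 2: since 331 ≡ 3 (mod 8), (2/331) = -1.
Reached (1/331) = 1. Collecting the sign flips along the way, the symbol is -1.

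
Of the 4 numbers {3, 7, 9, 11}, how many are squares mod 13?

2

(3/13) = +1 → QR.
(7/13) = -1 → non-residue.
(9/13) = +1 → QR.
(11/13) = -1 → non-residue.
Total quadratic residues among the 4: 2.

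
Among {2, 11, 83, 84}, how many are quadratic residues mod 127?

3

(2/127) = +1 → QR.
(11/127) = +1 → QR.
(83/127) = -1 → non-residue.
(84/127) = +1 → QR.
Total quadratic residues among the 4: 3.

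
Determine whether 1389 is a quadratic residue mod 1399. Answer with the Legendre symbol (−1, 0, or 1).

Reciprocity: 1389 ≡ 1 and 1399 ≡ 3 (mod 4), so (1389/1399) = +(1399/1389).
Reduce top mod 1389: now compute (10/1389).
Pull out 2: since 1389 ≡ 5 (mod 8), (2/1389) = -1.
Reciprocity: 5 ≡ 1 and 1389 ≡ 1 (mod 4), so (5/1389) = +(1389/5).
Reduce top mod 5: now compute (4/5).
Pull out 2^2: since 5 ≡ 5 (mod 8), (2/5) = -1, so (2/5)^2 = +1.
Reached (1/5) = 1. Collecting the sign flips along the way, the symbol is -1.

-1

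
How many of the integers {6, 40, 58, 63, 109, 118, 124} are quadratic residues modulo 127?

(6/127) = -1 → non-residue.
(40/127) = -1 → non-residue.
(58/127) = -1 → non-residue.
(63/127) = -1 → non-residue.
(109/127) = -1 → non-residue.
(118/127) = -1 → non-residue.
(124/127) = +1 → QR.
Total quadratic residues among the 7: 1.

1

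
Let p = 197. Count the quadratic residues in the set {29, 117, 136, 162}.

2

(29/197) = +1 → QR.
(117/197) = -1 → non-residue.
(136/197) = +1 → QR.
(162/197) = -1 → non-residue.
Total quadratic residues among the 4: 2.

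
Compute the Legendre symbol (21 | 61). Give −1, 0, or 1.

-1

Euler's criterion: (21/61) ≡ 21^30 (mod 61).
21^2 ≡ 14 (mod 61)
21^4 ≡ 13 (mod 61)
21^8 ≡ 47 (mod 61)
21^16 ≡ 13 (mod 61)
21^30 = 21^(16+8+4+2) ≡ 60 (mod 61).
Result is 60 ≡ −1, so (21/61) = −1.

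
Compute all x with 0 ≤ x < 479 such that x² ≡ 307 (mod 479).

180, 299

Since 479 ≡ 3 (mod 4), a square root of 307 is 307^((479+1)/4) = 307^120 mod 479.
Repeated squaring: 307^2≡365, 307^4≡63, 307^8≡137, 307^16≡88, 307^32≡80, 307^64≡173 (mod 479).
307^120 = 307^(64+32+16+8) ≡ 180 (mod 479).
Check: 180² = 32400 ≡ 307 (mod 479). The two roots are 180 and 299.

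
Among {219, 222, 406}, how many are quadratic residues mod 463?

(219/463) = -1 → non-residue.
(222/463) = +1 → QR.
(406/463) = -1 → non-residue.
Total quadratic residues among the 3: 1.

1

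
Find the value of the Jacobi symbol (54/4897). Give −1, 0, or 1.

Pull out 2: since 4897 ≡ 1 (mod 8), (2/4897) = +1.
Reciprocity: 27 ≡ 3 and 4897 ≡ 1 (mod 4), so (27/4897) = +(4897/27).
Reduce top mod 27: now compute (10/27).
Pull out 2: since 27 ≡ 3 (mod 8), (2/27) = -1.
Reciprocity: 5 ≡ 1 and 27 ≡ 3 (mod 4), so (5/27) = +(27/5).
Reduce top mod 5: now compute (2/5).
Pull out 2: since 5 ≡ 5 (mod 8), (2/5) = -1.
Reached (1/5) = 1. Collecting the sign flips along the way, the symbol is +1.

1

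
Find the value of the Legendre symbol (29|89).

-1

Reciprocity: 29 ≡ 1 and 89 ≡ 1 (mod 4), so (29/89) = +(89/29).
Reduce top mod 29: now compute (2/29).
Pull out 2: since 29 ≡ 5 (mod 8), (2/29) = -1.
Reached (1/29) = 1. Collecting the sign flips along the way, the symbol is -1.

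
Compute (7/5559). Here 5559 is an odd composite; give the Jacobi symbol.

-1

Reciprocity: 7 ≡ 3 and 5559 ≡ 3 (mod 4), so (7/5559) = −(5559/7).
Reduce top mod 7: now compute (1/7).
Reached (1/7) = 1. Collecting the sign flips along the way, the symbol is -1.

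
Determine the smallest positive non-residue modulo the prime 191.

(2/191) = +1, so 2 is a residue.
(3/191) = +1, so 3 is a residue.
(4/191) = +1, so 4 is a residue.
(5/191) = +1, so 5 is a residue.
(6/191) = +1, so 6 is a residue.
(7/191) = −1, so 7 is the smallest positive non-residue mod 191.

7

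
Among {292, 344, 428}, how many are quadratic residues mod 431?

0

(292/431) = -1 → non-residue.
(344/431) = -1 → non-residue.
(428/431) = -1 → non-residue.
Total quadratic residues among the 3: 0.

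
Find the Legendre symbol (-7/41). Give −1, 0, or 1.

First reduce: -7 ≡ 34 (mod 41).
Pull out 2: since 41 ≡ 1 (mod 8), (2/41) = +1.
Reciprocity: 17 ≡ 1 and 41 ≡ 1 (mod 4), so (17/41) = +(41/17).
Reduce top mod 17: now compute (7/17).
Reciprocity: 7 ≡ 3 and 17 ≡ 1 (mod 4), so (7/17) = +(17/7).
Reduce top mod 7: now compute (3/7).
Reciprocity: 3 ≡ 3 and 7 ≡ 3 (mod 4), so (3/7) = −(7/3).
Reduce top mod 3: now compute (1/3).
Reached (1/3) = 1. Collecting the sign flips along the way, the symbol is -1.

-1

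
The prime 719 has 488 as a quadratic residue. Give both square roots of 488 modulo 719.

Since 719 ≡ 3 (mod 4), a square root of 488 is 488^((719+1)/4) = 488^180 mod 719.
Repeated squaring: 488^2≡155, 488^4≡298, 488^8≡367, 488^16≡236, 488^32≡333, 488^64≡163, 488^128≡685 (mod 719).
488^180 = 488^(128+32+16+4) ≡ 58 (mod 719).
Check: 58² = 3364 ≡ 488 (mod 719). The two roots are 58 and 661.

58, 661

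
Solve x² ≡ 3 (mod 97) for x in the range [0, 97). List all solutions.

10, 87

97 ≡ 1 (mod 4), so we find a root by search.
Trying successive values, 10² = 100 ≡ 3 (mod 97). The other root is 97 − 10 = 87.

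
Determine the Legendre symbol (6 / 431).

Euler's criterion: (6/431) ≡ 6^215 (mod 431).
6^2 ≡ 36 (mod 431)
6^4 ≡ 3 (mod 431)
6^8 ≡ 9 (mod 431)
6^16 ≡ 81 (mod 431)
6^32 ≡ 96 (mod 431)
6^64 ≡ 165 (mod 431)
6^128 ≡ 72 (mod 431)
6^215 = 6^(128+64+16+4+2+1) ≡ 1 (mod 431).
Result is 1, so (6/431) = 1.

1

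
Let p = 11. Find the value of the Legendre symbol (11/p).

0

First reduce: 11 ≡ 0 (mod 11).
Top reduces to 0: gcd > 1, so the symbol is 0.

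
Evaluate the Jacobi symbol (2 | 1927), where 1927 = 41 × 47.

1

Pull out 2: since 1927 ≡ 7 (mod 8), (2/1927) = +1.
Reached (1/1927) = 1. Collecting the sign flips along the way, the symbol is +1.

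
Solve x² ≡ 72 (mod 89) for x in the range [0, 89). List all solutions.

28, 61

89 ≡ 1 (mod 4), so we find a root by search.
Trying successive values, 28² = 784 ≡ 72 (mod 89). The other root is 89 − 28 = 61.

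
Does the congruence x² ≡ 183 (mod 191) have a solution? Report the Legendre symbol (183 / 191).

Reciprocity: 183 ≡ 3 and 191 ≡ 3 (mod 4), so (183/191) = −(191/183).
Reduce top mod 183: now compute (8/183).
Pull out 2^3: since 183 ≡ 7 (mod 8), (2/183) = +1, so (2/183)^3 = +1.
Reached (1/183) = 1. Collecting the sign flips along the way, the symbol is -1.

-1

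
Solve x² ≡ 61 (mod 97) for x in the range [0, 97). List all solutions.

97 ≡ 1 (mod 4), so we find a root by search.
Trying successive values, 35² = 1225 ≡ 61 (mod 97). The other root is 97 − 35 = 62.

35, 62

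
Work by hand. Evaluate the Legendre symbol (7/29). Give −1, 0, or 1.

1

Euler's criterion: (7/29) ≡ 7^14 (mod 29).
7^2 ≡ 20 (mod 29)
7^4 ≡ 23 (mod 29)
7^8 ≡ 7 (mod 29)
7^14 = 7^(8+4+2) ≡ 1 (mod 29).
Result is 1, so (7/29) = 1.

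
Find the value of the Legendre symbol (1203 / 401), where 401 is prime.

First reduce: 1203 ≡ 0 (mod 401).
Top reduces to 0: gcd > 1, so the symbol is 0.

0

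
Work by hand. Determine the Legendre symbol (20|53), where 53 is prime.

-1

Euler's criterion: (20/53) ≡ 20^26 (mod 53).
20^2 ≡ 29 (mod 53)
20^4 ≡ 46 (mod 53)
20^8 ≡ 49 (mod 53)
20^16 ≡ 16 (mod 53)
20^26 = 20^(16+8+2) ≡ 52 (mod 53).
Result is 52 ≡ −1, so (20/53) = −1.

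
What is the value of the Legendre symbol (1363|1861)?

Reciprocity: 1363 ≡ 3 and 1861 ≡ 1 (mod 4), so (1363/1861) = +(1861/1363).
Reduce top mod 1363: now compute (498/1363).
Pull out 2: since 1363 ≡ 3 (mod 8), (2/1363) = -1.
Reciprocity: 249 ≡ 1 and 1363 ≡ 3 (mod 4), so (249/1363) = +(1363/249).
Reduce top mod 249: now compute (118/249).
Pull out 2: since 249 ≡ 1 (mod 8), (2/249) = +1.
Reciprocity: 59 ≡ 3 and 249 ≡ 1 (mod 4), so (59/249) = +(249/59).
Reduce top mod 59: now compute (13/59).
Reciprocity: 13 ≡ 1 and 59 ≡ 3 (mod 4), so (13/59) = +(59/13).
Reduce top mod 13: now compute (7/13).
Reciprocity: 7 ≡ 3 and 13 ≡ 1 (mod 4), so (7/13) = +(13/7).
Reduce top mod 7: now compute (6/7).
Pull out 2: since 7 ≡ 7 (mod 8), (2/7) = +1.
Reciprocity: 3 ≡ 3 and 7 ≡ 3 (mod 4), so (3/7) = −(7/3).
Reduce top mod 3: now compute (1/3).
Reached (1/3) = 1. Collecting the sign flips along the way, the symbol is +1.

1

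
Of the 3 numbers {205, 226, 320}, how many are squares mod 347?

1

(205/347) = +1 → QR.
(226/347) = -1 → non-residue.
(320/347) = -1 → non-residue.
Total quadratic residues among the 3: 1.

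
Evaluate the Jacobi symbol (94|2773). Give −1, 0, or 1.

0

Pull out 2: since 2773 ≡ 5 (mod 8), (2/2773) = -1.
Reciprocity: 47 ≡ 3 and 2773 ≡ 1 (mod 4), so (47/2773) = +(2773/47).
Reduce top mod 47: now compute (0/47).
Top reduces to 0: gcd > 1, so the symbol is 0.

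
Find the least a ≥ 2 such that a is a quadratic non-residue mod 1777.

(2/1777) = +1, so 2 is a residue.
(3/1777) = +1, so 3 is a residue.
(4/1777) = +1, so 4 is a residue.
(5/1777) = −1, so 5 is the smallest positive non-residue mod 1777.

5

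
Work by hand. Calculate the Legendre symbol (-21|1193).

Euler's criterion: (-21/1193) ≡ 1172^596 (mod 1193).
1172^2 ≡ 441 (mod 1193)
1172^4 ≡ 22 (mod 1193)
1172^8 ≡ 484 (mod 1193)
1172^16 ≡ 428 (mod 1193)
1172^32 ≡ 655 (mod 1193)
1172^64 ≡ 738 (mod 1193)
1172^128 ≡ 636 (mod 1193)
1172^256 ≡ 69 (mod 1193)
1172^512 ≡ 1182 (mod 1193)
1172^596 = 1172^(512+64+16+4) ≡ 1 (mod 1193).
Result is 1, so (-21/1193) = 1.

1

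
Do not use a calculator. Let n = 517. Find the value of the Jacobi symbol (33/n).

Reciprocity: 33 ≡ 1 and 517 ≡ 1 (mod 4), so (33/517) = +(517/33).
Reduce top mod 33: now compute (22/33).
Pull out 2: since 33 ≡ 1 (mod 8), (2/33) = +1.
Reciprocity: 11 ≡ 3 and 33 ≡ 1 (mod 4), so (11/33) = +(33/11).
Reduce top mod 11: now compute (0/11).
Top reduces to 0: gcd > 1, so the symbol is 0.

0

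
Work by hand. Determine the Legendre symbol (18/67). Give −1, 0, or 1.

Pull out 2: since 67 ≡ 3 (mod 8), (2/67) = -1.
Reciprocity: 9 ≡ 1 and 67 ≡ 3 (mod 4), so (9/67) = +(67/9).
Reduce top mod 9: now compute (4/9).
Pull out 2^2: since 9 ≡ 1 (mod 8), (2/9) = +1, so (2/9)^2 = +1.
Reached (1/9) = 1. Collecting the sign flips along the way, the symbol is -1.

-1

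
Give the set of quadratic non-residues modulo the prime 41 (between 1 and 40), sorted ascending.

Square k = 1,…,20 (k and 41−k give the same square):
1²=1, 2²=4, 3²=9, 4²=16, 5²=25, 6²=36, 7²≡8, 8²≡23, 9²≡40, 10²≡18, 11²≡39, 12²≡21, 13²≡5, 14²≡32, 15²≡20, 16²≡10, 17²≡2, 18²≡37, 19²≡33, 20²≡31 (mod 41).
The residues are {1, 2, 4, 5, 8, 9, 10, 16, 18, 20, 21, 23, 25, 31, 32, 33, 36, 37, 39, 40}; the non-residues are the remaining 20 nonzero classes.

3,6,7,11,12,13,14,15,17,19,22,24,26,27,28,29,30,34,35,38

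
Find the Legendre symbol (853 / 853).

0

First reduce: 853 ≡ 0 (mod 853).
Top reduces to 0: gcd > 1, so the symbol is 0.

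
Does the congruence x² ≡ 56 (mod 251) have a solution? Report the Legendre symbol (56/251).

Euler's criterion: (56/251) ≡ 56^125 (mod 251).
56^2 ≡ 124 (mod 251)
56^4 ≡ 65 (mod 251)
56^8 ≡ 209 (mod 251)
56^16 ≡ 7 (mod 251)
56^32 ≡ 49 (mod 251)
56^64 ≡ 142 (mod 251)
56^125 = 56^(64+32+16+8+4+1) ≡ 250 (mod 251).
Result is 250 ≡ −1, so (56/251) = −1.

-1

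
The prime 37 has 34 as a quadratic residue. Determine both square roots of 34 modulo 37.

16, 21

37 ≡ 1 (mod 4), so we find a root by search.
Trying successive values, 16² = 256 ≡ 34 (mod 37). The other root is 37 − 16 = 21.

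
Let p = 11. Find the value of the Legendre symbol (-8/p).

1

First reduce: -8 ≡ 3 (mod 11).
Reciprocity: 3 ≡ 3 and 11 ≡ 3 (mod 4), so (3/11) = −(11/3).
Reduce top mod 3: now compute (2/3).
Pull out 2: since 3 ≡ 3 (mod 8), (2/3) = -1.
Reached (1/3) = 1. Collecting the sign flips along the way, the symbol is +1.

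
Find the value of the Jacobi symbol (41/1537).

Reciprocity: 41 ≡ 1 and 1537 ≡ 1 (mod 4), so (41/1537) = +(1537/41).
Reduce top mod 41: now compute (20/41).
Pull out 2^2: since 41 ≡ 1 (mod 8), (2/41) = +1, so (2/41)^2 = +1.
Reciprocity: 5 ≡ 1 and 41 ≡ 1 (mod 4), so (5/41) = +(41/5).
Reduce top mod 5: now compute (1/5).
Reached (1/5) = 1. Collecting the sign flips along the way, the symbol is +1.

1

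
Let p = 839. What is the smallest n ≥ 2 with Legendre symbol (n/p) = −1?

(2/839) = +1, so 2 is a residue.
(3/839) = +1, so 3 is a residue.
(4/839) = +1, so 4 is a residue.
(5/839) = +1, so 5 is a residue.
(6/839) = +1, so 6 is a residue.
(7/839) = +1, so 7 is a residue.
(8/839) = +1, so 8 is a residue.
(9/839) = +1, so 9 is a residue.
(10/839) = +1, so 10 is a residue.
(11/839) = −1, so 11 is the smallest positive non-residue mod 839.

11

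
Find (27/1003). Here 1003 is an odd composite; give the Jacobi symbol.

-1

Reciprocity: 27 ≡ 3 and 1003 ≡ 3 (mod 4), so (27/1003) = −(1003/27).
Reduce top mod 27: now compute (4/27).
Pull out 2^2: since 27 ≡ 3 (mod 8), (2/27) = -1, so (2/27)^2 = +1.
Reached (1/27) = 1. Collecting the sign flips along the way, the symbol is -1.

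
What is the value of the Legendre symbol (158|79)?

First reduce: 158 ≡ 0 (mod 79).
Top reduces to 0: gcd > 1, so the symbol is 0.

0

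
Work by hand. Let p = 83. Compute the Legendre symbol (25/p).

Reciprocity: 25 ≡ 1 and 83 ≡ 3 (mod 4), so (25/83) = +(83/25).
Reduce top mod 25: now compute (8/25).
Pull out 2^3: since 25 ≡ 1 (mod 8), (2/25) = +1, so (2/25)^3 = +1.
Reached (1/25) = 1. Collecting the sign flips along the way, the symbol is +1.

1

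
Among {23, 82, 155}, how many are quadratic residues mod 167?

(23/167) = -1 → non-residue.
(82/167) = -1 → non-residue.
(155/167) = -1 → non-residue.
Total quadratic residues among the 3: 0.

0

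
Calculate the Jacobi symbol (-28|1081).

First reduce: -28 ≡ 1053 (mod 1081).
Reciprocity: 1053 ≡ 1 and 1081 ≡ 1 (mod 4), so (1053/1081) = +(1081/1053).
Reduce top mod 1053: now compute (28/1053).
Pull out 2^2: since 1053 ≡ 5 (mod 8), (2/1053) = -1, so (2/1053)^2 = +1.
Reciprocity: 7 ≡ 3 and 1053 ≡ 1 (mod 4), so (7/1053) = +(1053/7).
Reduce top mod 7: now compute (3/7).
Reciprocity: 3 ≡ 3 and 7 ≡ 3 (mod 4), so (3/7) = −(7/3).
Reduce top mod 3: now compute (1/3).
Reached (1/3) = 1. Collecting the sign flips along the way, the symbol is -1.

-1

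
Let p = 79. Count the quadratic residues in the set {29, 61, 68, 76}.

1

(29/79) = -1 → non-residue.
(61/79) = -1 → non-residue.
(68/79) = -1 → non-residue.
(76/79) = +1 → QR.
Total quadratic residues among the 4: 1.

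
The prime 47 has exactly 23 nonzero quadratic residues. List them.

Square k = 1,…,23 (k and 47−k give the same square):
1²=1, 2²=4, 3²=9, 4²=16, 5²=25, 6²=36, 7²≡2, 8²≡17, 9²≡34, 10²≡6, 11²≡27, 12²≡3, 13²≡28, 14²≡8, 15²≡37, 16²≡21, 17²≡7, 18²≡42, 19²≡32, 20²≡24, 21²≡18, 22²≡14, 23²≡12 (mod 47).
So the quadratic residues mod 47 are {1, 2, 3, 4, 6, 7, 8, 9, 12, 14, 16, 17, 18, 21, 24, 25, 27, 28, 32, 34, 36, 37, 42}.

1,2,3,4,6,7,8,9,12,14,16,17,18,21,24,25,27,28,32,34,36,37,42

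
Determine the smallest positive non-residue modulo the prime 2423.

5

(2/2423) = +1, so 2 is a residue.
(3/2423) = +1, so 3 is a residue.
(4/2423) = +1, so 4 is a residue.
(5/2423) = −1, so 5 is the smallest positive non-residue mod 2423.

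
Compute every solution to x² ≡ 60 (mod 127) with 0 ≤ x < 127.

21, 106

Since 127 ≡ 3 (mod 4), a square root of 60 is 60^((127+1)/4) = 60^32 mod 127.
Repeated squaring: 60^2≡44, 60^4≡31, 60^8≡72, 60^16≡104, 60^32≡21 (mod 127).
60^32 = 60^(32) ≡ 21 (mod 127).
Check: 21² = 441 ≡ 60 (mod 127). The two roots are 21 and 106.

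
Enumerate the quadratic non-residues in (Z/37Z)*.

Square k = 1,…,18 (k and 37−k give the same square):
1²=1, 2²=4, 3²=9, 4²=16, 5²=25, 6²=36, 7²≡12, 8²≡27, 9²≡7, 10²≡26, 11²≡10, 12²≡33, 13²≡21, 14²≡11, 15²≡3, 16²≡34, 17²≡30, 18²≡28 (mod 37).
The residues are {1, 3, 4, 7, 9, 10, 11, 12, 16, 21, 25, 26, 27, 28, 30, 33, 34, 36}; the non-residues are the remaining 18 nonzero classes.

2 5 6 8 13 14 15 17 18 19 20 22 23 24 29 31 32 35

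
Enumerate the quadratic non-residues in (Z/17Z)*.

3 5 6 7 10 11 12 14

Square k = 1,…,8 (k and 17−k give the same square):
1²=1, 2²=4, 3²=9, 4²=16, 5²≡8, 6²≡2, 7²≡15, 8²≡13 (mod 17).
The residues are {1, 2, 4, 8, 9, 13, 15, 16}; the non-residues are the remaining 8 nonzero classes.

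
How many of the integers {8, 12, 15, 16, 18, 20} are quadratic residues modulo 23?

(8/23) = +1 → QR.
(12/23) = +1 → QR.
(15/23) = -1 → non-residue.
(16/23) = +1 → QR.
(18/23) = +1 → QR.
(20/23) = -1 → non-residue.
Total quadratic residues among the 6: 4.

4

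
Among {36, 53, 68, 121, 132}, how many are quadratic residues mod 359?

4

(36/359) = +1 → QR.
(53/359) = -1 → non-residue.
(68/359) = +1 → QR.
(121/359) = +1 → QR.
(132/359) = +1 → QR.
Total quadratic residues among the 5: 4.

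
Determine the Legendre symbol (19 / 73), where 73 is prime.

1

Euler's criterion: (19/73) ≡ 19^36 (mod 73).
19^2 ≡ 69 (mod 73)
19^4 ≡ 16 (mod 73)
19^8 ≡ 37 (mod 73)
19^16 ≡ 55 (mod 73)
19^32 ≡ 32 (mod 73)
19^36 = 19^(32+4) ≡ 1 (mod 73).
Result is 1, so (19/73) = 1.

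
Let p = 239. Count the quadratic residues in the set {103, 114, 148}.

(103/239) = -1 → non-residue.
(114/239) = -1 → non-residue.
(148/239) = -1 → non-residue.
Total quadratic residues among the 3: 0.

0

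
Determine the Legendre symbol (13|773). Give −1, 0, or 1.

-1

Reciprocity: 13 ≡ 1 and 773 ≡ 1 (mod 4), so (13/773) = +(773/13).
Reduce top mod 13: now compute (6/13).
Pull out 2: since 13 ≡ 5 (mod 8), (2/13) = -1.
Reciprocity: 3 ≡ 3 and 13 ≡ 1 (mod 4), so (3/13) = +(13/3).
Reduce top mod 3: now compute (1/3).
Reached (1/3) = 1. Collecting the sign flips along the way, the symbol is -1.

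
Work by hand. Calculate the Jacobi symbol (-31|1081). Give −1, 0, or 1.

-1

First reduce: -31 ≡ 1050 (mod 1081).
Pull out 2: since 1081 ≡ 1 (mod 8), (2/1081) = +1.
Reciprocity: 525 ≡ 1 and 1081 ≡ 1 (mod 4), so (525/1081) = +(1081/525).
Reduce top mod 525: now compute (31/525).
Reciprocity: 31 ≡ 3 and 525 ≡ 1 (mod 4), so (31/525) = +(525/31).
Reduce top mod 31: now compute (29/31).
Reciprocity: 29 ≡ 1 and 31 ≡ 3 (mod 4), so (29/31) = +(31/29).
Reduce top mod 29: now compute (2/29).
Pull out 2: since 29 ≡ 5 (mod 8), (2/29) = -1.
Reached (1/29) = 1. Collecting the sign flips along the way, the symbol is -1.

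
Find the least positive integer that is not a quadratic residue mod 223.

3

(2/223) = +1, so 2 is a residue.
(3/223) = −1, so 3 is the smallest positive non-residue mod 223.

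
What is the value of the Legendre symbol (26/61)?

Pull out 2: since 61 ≡ 5 (mod 8), (2/61) = -1.
Reciprocity: 13 ≡ 1 and 61 ≡ 1 (mod 4), so (13/61) = +(61/13).
Reduce top mod 13: now compute (9/13).
Reciprocity: 9 ≡ 1 and 13 ≡ 1 (mod 4), so (9/13) = +(13/9).
Reduce top mod 9: now compute (4/9).
Pull out 2^2: since 9 ≡ 1 (mod 8), (2/9) = +1, so (2/9)^2 = +1.
Reached (1/9) = 1. Collecting the sign flips along the way, the symbol is -1.

-1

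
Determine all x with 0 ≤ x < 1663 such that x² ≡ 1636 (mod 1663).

248, 1415

Since 1663 ≡ 3 (mod 4), a square root of 1636 is 1636^((1663+1)/4) = 1636^416 mod 1663.
Repeated squaring: 1636^2≡729, 1636^4≡944, 1636^8≡1431, 1636^16≡608, 1636^32≡478, 1636^64≡653, 1636^128≡681, 1636^256≡1447 (mod 1663).
1636^416 = 1636^(256+128+32) ≡ 1415 (mod 1663).
Check: 1415² = 2002225 ≡ 1636 (mod 1663). The two roots are 248 and 1415.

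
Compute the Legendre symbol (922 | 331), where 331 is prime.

-1

First reduce: 922 ≡ 260 (mod 331).
Pull out 2^2: since 331 ≡ 3 (mod 8), (2/331) = -1, so (2/331)^2 = +1.
Reciprocity: 65 ≡ 1 and 331 ≡ 3 (mod 4), so (65/331) = +(331/65).
Reduce top mod 65: now compute (6/65).
Pull out 2: since 65 ≡ 1 (mod 8), (2/65) = +1.
Reciprocity: 3 ≡ 3 and 65 ≡ 1 (mod 4), so (3/65) = +(65/3).
Reduce top mod 3: now compute (2/3).
Pull out 2: since 3 ≡ 3 (mod 8), (2/3) = -1.
Reached (1/3) = 1. Collecting the sign flips along the way, the symbol is -1.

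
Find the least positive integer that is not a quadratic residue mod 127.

3

(2/127) = +1, so 2 is a residue.
(3/127) = −1, so 3 is the smallest positive non-residue mod 127.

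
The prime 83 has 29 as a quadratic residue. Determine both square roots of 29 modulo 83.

Since 83 ≡ 3 (mod 4), a square root of 29 is 29^((83+1)/4) = 29^21 mod 83.
Repeated squaring: 29^2≡11, 29^4≡38, 29^8≡33, 29^16≡10 (mod 83).
29^21 = 29^(16+4+1) ≡ 64 (mod 83).
Check: 64² = 4096 ≡ 29 (mod 83). The two roots are 19 and 64.

19, 64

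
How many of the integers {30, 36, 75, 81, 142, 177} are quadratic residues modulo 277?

5

(30/277) = +1 → QR.
(36/277) = +1 → QR.
(75/277) = +1 → QR.
(81/277) = +1 → QR.
(142/277) = -1 → non-residue.
(177/277) = +1 → QR.
Total quadratic residues among the 6: 5.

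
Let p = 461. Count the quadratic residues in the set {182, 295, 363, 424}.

1

(182/461) = -1 → non-residue.
(295/461) = +1 → QR.
(363/461) = -1 → non-residue.
(424/461) = -1 → non-residue.
Total quadratic residues among the 4: 1.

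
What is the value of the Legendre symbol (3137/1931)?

First reduce: 3137 ≡ 1206 (mod 1931).
Pull out 2: since 1931 ≡ 3 (mod 8), (2/1931) = -1.
Reciprocity: 603 ≡ 3 and 1931 ≡ 3 (mod 4), so (603/1931) = −(1931/603).
Reduce top mod 603: now compute (122/603).
Pull out 2: since 603 ≡ 3 (mod 8), (2/603) = -1.
Reciprocity: 61 ≡ 1 and 603 ≡ 3 (mod 4), so (61/603) = +(603/61).
Reduce top mod 61: now compute (54/61).
Pull out 2: since 61 ≡ 5 (mod 8), (2/61) = -1.
Reciprocity: 27 ≡ 3 and 61 ≡ 1 (mod 4), so (27/61) = +(61/27).
Reduce top mod 27: now compute (7/27).
Reciprocity: 7 ≡ 3 and 27 ≡ 3 (mod 4), so (7/27) = −(27/7).
Reduce top mod 7: now compute (6/7).
Pull out 2: since 7 ≡ 7 (mod 8), (2/7) = +1.
Reciprocity: 3 ≡ 3 and 7 ≡ 3 (mod 4), so (3/7) = −(7/3).
Reduce top mod 3: now compute (1/3).
Reached (1/3) = 1. Collecting the sign flips along the way, the symbol is +1.

1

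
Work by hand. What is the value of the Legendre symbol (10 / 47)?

-1

Pull out 2: since 47 ≡ 7 (mod 8), (2/47) = +1.
Reciprocity: 5 ≡ 1 and 47 ≡ 3 (mod 4), so (5/47) = +(47/5).
Reduce top mod 5: now compute (2/5).
Pull out 2: since 5 ≡ 5 (mod 8), (2/5) = -1.
Reached (1/5) = 1. Collecting the sign flips along the way, the symbol is -1.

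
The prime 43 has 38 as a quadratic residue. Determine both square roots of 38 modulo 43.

Since 43 ≡ 3 (mod 4), a square root of 38 is 38^((43+1)/4) = 38^11 mod 43.
Repeated squaring: 38^2≡25, 38^4≡23, 38^8≡13 (mod 43).
38^11 = 38^(8+2+1) ≡ 9 (mod 43).
Check: 9² = 81 ≡ 38 (mod 43). The two roots are 9 and 34.

9, 34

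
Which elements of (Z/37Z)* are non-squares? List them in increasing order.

Square k = 1,…,18 (k and 37−k give the same square):
1²=1, 2²=4, 3²=9, 4²=16, 5²=25, 6²=36, 7²≡12, 8²≡27, 9²≡7, 10²≡26, 11²≡10, 12²≡33, 13²≡21, 14²≡11, 15²≡3, 16²≡34, 17²≡30, 18²≡28 (mod 37).
The residues are {1, 3, 4, 7, 9, 10, 11, 12, 16, 21, 25, 26, 27, 28, 30, 33, 34, 36}; the non-residues are the remaining 18 nonzero classes.

2, 5, 6, 8, 13, 14, 15, 17, 18, 19, 20, 22, 23, 24, 29, 31, 32, 35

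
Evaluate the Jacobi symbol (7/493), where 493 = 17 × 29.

-1

Reciprocity: 7 ≡ 3 and 493 ≡ 1 (mod 4), so (7/493) = +(493/7).
Reduce top mod 7: now compute (3/7).
Reciprocity: 3 ≡ 3 and 7 ≡ 3 (mod 4), so (3/7) = −(7/3).
Reduce top mod 3: now compute (1/3).
Reached (1/3) = 1. Collecting the sign flips along the way, the symbol is -1.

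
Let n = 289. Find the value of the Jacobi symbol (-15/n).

First reduce: -15 ≡ 274 (mod 289).
Pull out 2: since 289 ≡ 1 (mod 8), (2/289) = +1.
Reciprocity: 137 ≡ 1 and 289 ≡ 1 (mod 4), so (137/289) = +(289/137).
Reduce top mod 137: now compute (15/137).
Reciprocity: 15 ≡ 3 and 137 ≡ 1 (mod 4), so (15/137) = +(137/15).
Reduce top mod 15: now compute (2/15).
Pull out 2: since 15 ≡ 7 (mod 8), (2/15) = +1.
Reached (1/15) = 1. Collecting the sign flips along the way, the symbol is +1.

1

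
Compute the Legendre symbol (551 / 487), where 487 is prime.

1

First reduce: 551 ≡ 64 (mod 487).
Pull out 2^6: since 487 ≡ 7 (mod 8), (2/487) = +1, so (2/487)^6 = +1.
Reached (1/487) = 1. Collecting the sign flips along the way, the symbol is +1.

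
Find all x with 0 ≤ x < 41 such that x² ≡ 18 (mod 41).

10, 31

41 ≡ 1 (mod 4), so we find a root by search.
Trying successive values, 10² = 100 ≡ 18 (mod 41). The other root is 41 − 10 = 31.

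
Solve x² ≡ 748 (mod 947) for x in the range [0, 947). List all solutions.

Since 947 ≡ 3 (mod 4), a square root of 748 is 748^((947+1)/4) = 748^237 mod 947.
Repeated squaring: 748^2≡774, 748^4≡572, 748^8≡469, 748^16≡257, 748^32≡706, 748^64≡314, 748^128≡108 (mod 947).
748^237 = 748^(128+64+32+8+4+1) ≡ 389 (mod 947).
Check: 389² = 151321 ≡ 748 (mod 947). The two roots are 389 and 558.

389, 558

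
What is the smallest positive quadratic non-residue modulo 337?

5

(2/337) = +1, so 2 is a residue.
(3/337) = +1, so 3 is a residue.
(4/337) = +1, so 4 is a residue.
(5/337) = −1, so 5 is the smallest positive non-residue mod 337.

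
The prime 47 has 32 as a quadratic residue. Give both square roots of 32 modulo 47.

Since 47 ≡ 3 (mod 4), a square root of 32 is 32^((47+1)/4) = 32^12 mod 47.
Repeated squaring: 32^2≡37, 32^4≡6, 32^8≡36 (mod 47).
32^12 = 32^(8+4) ≡ 28 (mod 47).
Check: 28² = 784 ≡ 32 (mod 47). The two roots are 19 and 28.

19, 28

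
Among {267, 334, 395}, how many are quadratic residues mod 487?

2

(267/487) = -1 → non-residue.
(334/487) = +1 → QR.
(395/487) = +1 → QR.
Total quadratic residues among the 3: 2.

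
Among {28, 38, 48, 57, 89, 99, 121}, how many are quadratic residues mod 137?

(28/137) = +1 → QR.
(38/137) = +1 → QR.
(48/137) = -1 → non-residue.
(57/137) = -1 → non-residue.
(89/137) = -1 → non-residue.
(99/137) = +1 → QR.
(121/137) = +1 → QR.
Total quadratic residues among the 7: 4.

4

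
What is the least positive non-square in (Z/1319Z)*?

(2/1319) = +1, so 2 is a residue.
(3/1319) = +1, so 3 is a residue.
(4/1319) = +1, so 4 is a residue.
(5/1319) = +1, so 5 is a residue.
(6/1319) = +1, so 6 is a residue.
(7/1319) = +1, so 7 is a residue.
(8/1319) = +1, so 8 is a residue.
(9/1319) = +1, so 9 is a residue.
(10/1319) = +1, so 10 is a residue.
(11/1319) = +1, so 11 is a residue.
(12/1319) = +1, so 12 is a residue.
(13/1319) = −1, so 13 is the smallest positive non-residue mod 1319.

13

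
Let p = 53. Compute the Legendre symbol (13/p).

Reciprocity: 13 ≡ 1 and 53 ≡ 1 (mod 4), so (13/53) = +(53/13).
Reduce top mod 13: now compute (1/13).
Reached (1/13) = 1. Collecting the sign flips along the way, the symbol is +1.

1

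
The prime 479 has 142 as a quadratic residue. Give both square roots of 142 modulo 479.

101, 378

Since 479 ≡ 3 (mod 4), a square root of 142 is 142^((479+1)/4) = 142^120 mod 479.
Repeated squaring: 142^2≡46, 142^4≡200, 142^8≡243, 142^16≡132, 142^32≡180, 142^64≡307 (mod 479).
142^120 = 142^(64+32+16+8) ≡ 378 (mod 479).
Check: 378² = 142884 ≡ 142 (mod 479). The two roots are 101 and 378.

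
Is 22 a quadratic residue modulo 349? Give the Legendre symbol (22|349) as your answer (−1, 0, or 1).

1

Pull out 2: since 349 ≡ 5 (mod 8), (2/349) = -1.
Reciprocity: 11 ≡ 3 and 349 ≡ 1 (mod 4), so (11/349) = +(349/11).
Reduce top mod 11: now compute (8/11).
Pull out 2^3: since 11 ≡ 3 (mod 8), (2/11) = -1, so (2/11)^3 = -1.
Reached (1/11) = 1. Collecting the sign flips along the way, the symbol is +1.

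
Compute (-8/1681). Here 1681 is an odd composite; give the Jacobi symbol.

1

First reduce: -8 ≡ 1673 (mod 1681).
Reciprocity: 1673 ≡ 1 and 1681 ≡ 1 (mod 4), so (1673/1681) = +(1681/1673).
Reduce top mod 1673: now compute (8/1673).
Pull out 2^3: since 1673 ≡ 1 (mod 8), (2/1673) = +1, so (2/1673)^3 = +1.
Reached (1/1673) = 1. Collecting the sign flips along the way, the symbol is +1.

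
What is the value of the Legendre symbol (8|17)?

1

Pull out 2^3: since 17 ≡ 1 (mod 8), (2/17) = +1, so (2/17)^3 = +1.
Reached (1/17) = 1. Collecting the sign flips along the way, the symbol is +1.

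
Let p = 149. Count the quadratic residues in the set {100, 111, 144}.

2

(100/149) = +1 → QR.
(111/149) = -1 → non-residue.
(144/149) = +1 → QR.
Total quadratic residues among the 3: 2.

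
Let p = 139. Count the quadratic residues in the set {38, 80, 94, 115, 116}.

(38/139) = +1 → QR.
(80/139) = +1 → QR.
(94/139) = -1 → non-residue.
(115/139) = -1 → non-residue.
(116/139) = +1 → QR.
Total quadratic residues among the 5: 3.

3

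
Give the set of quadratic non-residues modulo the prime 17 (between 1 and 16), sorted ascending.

3 5 6 7 10 11 12 14

Square k = 1,…,8 (k and 17−k give the same square):
1²=1, 2²=4, 3²=9, 4²=16, 5²≡8, 6²≡2, 7²≡15, 8²≡13 (mod 17).
The residues are {1, 2, 4, 8, 9, 13, 15, 16}; the non-residues are the remaining 8 nonzero classes.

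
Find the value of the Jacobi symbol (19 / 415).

Reciprocity: 19 ≡ 3 and 415 ≡ 3 (mod 4), so (19/415) = −(415/19).
Reduce top mod 19: now compute (16/19).
Pull out 2^4: since 19 ≡ 3 (mod 8), (2/19) = -1, so (2/19)^4 = +1.
Reached (1/19) = 1. Collecting the sign flips along the way, the symbol is -1.

-1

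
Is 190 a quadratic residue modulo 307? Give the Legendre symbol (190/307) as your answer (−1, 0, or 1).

1

Euler's criterion: (190/307) ≡ 190^153 (mod 307).
190^2 ≡ 181 (mod 307)
190^4 ≡ 219 (mod 307)
190^8 ≡ 69 (mod 307)
190^16 ≡ 156 (mod 307)
190^32 ≡ 83 (mod 307)
190^64 ≡ 135 (mod 307)
190^128 ≡ 112 (mod 307)
190^153 = 190^(128+16+8+1) ≡ 1 (mod 307).
Result is 1, so (190/307) = 1.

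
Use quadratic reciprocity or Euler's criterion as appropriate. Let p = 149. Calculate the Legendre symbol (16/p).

1

Pull out 2^4: since 149 ≡ 5 (mod 8), (2/149) = -1, so (2/149)^4 = +1.
Reached (1/149) = 1. Collecting the sign flips along the way, the symbol is +1.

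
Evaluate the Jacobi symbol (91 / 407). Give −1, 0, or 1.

Reciprocity: 91 ≡ 3 and 407 ≡ 3 (mod 4), so (91/407) = −(407/91).
Reduce top mod 91: now compute (43/91).
Reciprocity: 43 ≡ 3 and 91 ≡ 3 (mod 4), so (43/91) = −(91/43).
Reduce top mod 43: now compute (5/43).
Reciprocity: 5 ≡ 1 and 43 ≡ 3 (mod 4), so (5/43) = +(43/5).
Reduce top mod 5: now compute (3/5).
Reciprocity: 3 ≡ 3 and 5 ≡ 1 (mod 4), so (3/5) = +(5/3).
Reduce top mod 3: now compute (2/3).
Pull out 2: since 3 ≡ 3 (mod 8), (2/3) = -1.
Reached (1/3) = 1. Collecting the sign flips along the way, the symbol is -1.

-1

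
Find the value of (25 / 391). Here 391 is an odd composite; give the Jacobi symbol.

Reciprocity: 25 ≡ 1 and 391 ≡ 3 (mod 4), so (25/391) = +(391/25).
Reduce top mod 25: now compute (16/25).
Pull out 2^4: since 25 ≡ 1 (mod 8), (2/25) = +1, so (2/25)^4 = +1.
Reached (1/25) = 1. Collecting the sign flips along the way, the symbol is +1.

1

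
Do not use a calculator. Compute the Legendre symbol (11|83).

Euler's criterion: (11/83) ≡ 11^41 (mod 83).
11^2 ≡ 38 (mod 83)
11^4 ≡ 33 (mod 83)
11^8 ≡ 10 (mod 83)
11^16 ≡ 17 (mod 83)
11^32 ≡ 40 (mod 83)
11^41 = 11^(32+8+1) ≡ 1 (mod 83).
Result is 1, so (11/83) = 1.

1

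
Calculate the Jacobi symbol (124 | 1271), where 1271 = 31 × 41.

Pull out 2^2: since 1271 ≡ 7 (mod 8), (2/1271) = +1, so (2/1271)^2 = +1.
Reciprocity: 31 ≡ 3 and 1271 ≡ 3 (mod 4), so (31/1271) = −(1271/31).
Reduce top mod 31: now compute (0/31).
Top reduces to 0: gcd > 1, so the symbol is 0.

0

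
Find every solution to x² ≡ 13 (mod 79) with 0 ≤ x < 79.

31, 48

Since 79 ≡ 3 (mod 4), a square root of 13 is 13^((79+1)/4) = 13^20 mod 79.
Repeated squaring: 13^2≡11, 13^4≡42, 13^8≡26, 13^16≡44 (mod 79).
13^20 = 13^(16+4) ≡ 31 (mod 79).
Check: 31² = 961 ≡ 13 (mod 79). The two roots are 31 and 48.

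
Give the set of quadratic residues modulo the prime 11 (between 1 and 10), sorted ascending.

Square k = 1,…,5 (k and 11−k give the same square):
1²=1, 2²=4, 3²=9, 4²≡5, 5²≡3 (mod 11).
So the quadratic residues mod 11 are {1, 3, 4, 5, 9}.

1 3 4 5 9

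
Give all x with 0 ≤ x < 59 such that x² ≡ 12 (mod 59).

22, 37

Since 59 ≡ 3 (mod 4), a square root of 12 is 12^((59+1)/4) = 12^15 mod 59.
Repeated squaring: 12^2≡26, 12^4≡27, 12^8≡21 (mod 59).
12^15 = 12^(8+4+2+1) ≡ 22 (mod 59).
Check: 22² = 484 ≡ 12 (mod 59). The two roots are 22 and 37.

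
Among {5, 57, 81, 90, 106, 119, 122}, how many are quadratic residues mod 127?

(5/127) = -1 → non-residue.
(57/127) = -1 → non-residue.
(81/127) = +1 → QR.
(90/127) = -1 → non-residue.
(106/127) = -1 → non-residue.
(119/127) = -1 → non-residue.
(122/127) = +1 → QR.
Total quadratic residues among the 7: 2.

2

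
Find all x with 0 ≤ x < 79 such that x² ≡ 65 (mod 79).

Since 79 ≡ 3 (mod 4), a square root of 65 is 65^((79+1)/4) = 65^20 mod 79.
Repeated squaring: 65^2≡38, 65^4≡22, 65^8≡10, 65^16≡21 (mod 79).
65^20 = 65^(16+4) ≡ 67 (mod 79).
Check: 67² = 4489 ≡ 65 (mod 79). The two roots are 12 and 67.

12, 67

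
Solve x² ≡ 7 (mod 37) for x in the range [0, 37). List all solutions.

37 ≡ 1 (mod 4), so we find a root by search.
Trying successive values, 9² = 81 ≡ 7 (mod 37). The other root is 37 − 9 = 28.

9, 28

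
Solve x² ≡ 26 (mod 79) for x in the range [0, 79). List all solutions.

Since 79 ≡ 3 (mod 4), a square root of 26 is 26^((79+1)/4) = 26^20 mod 79.
Repeated squaring: 26^2≡44, 26^4≡40, 26^8≡20, 26^16≡5 (mod 79).
26^20 = 26^(16+4) ≡ 42 (mod 79).
Check: 42² = 1764 ≡ 26 (mod 79). The two roots are 37 and 42.

37, 42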